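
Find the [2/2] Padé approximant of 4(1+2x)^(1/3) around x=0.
(112*x**2/27 + 28*x/3 + 4)/(10*x**2/27 + 5*x/3 + 1)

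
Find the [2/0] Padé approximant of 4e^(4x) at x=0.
32*x**2 + 16*x + 4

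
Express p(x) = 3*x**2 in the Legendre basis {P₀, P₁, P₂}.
P₀ + (2)P₂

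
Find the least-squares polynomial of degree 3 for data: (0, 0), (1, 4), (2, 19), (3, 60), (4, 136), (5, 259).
1/7 + (5/6)x + (17/28)x² + (23/12)x³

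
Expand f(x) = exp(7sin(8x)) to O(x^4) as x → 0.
1 + 56*x + 1568*x**2 + 28672*x**3 + O(x**4)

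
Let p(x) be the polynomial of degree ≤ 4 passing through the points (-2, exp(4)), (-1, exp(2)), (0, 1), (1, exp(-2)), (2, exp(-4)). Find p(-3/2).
(-5 + 28*exp(2) + 35*(-2 + 4*exp(2) + exp(4))*exp(4))*exp(-4)/128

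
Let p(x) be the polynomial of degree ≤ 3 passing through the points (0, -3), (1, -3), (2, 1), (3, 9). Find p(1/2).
-7/2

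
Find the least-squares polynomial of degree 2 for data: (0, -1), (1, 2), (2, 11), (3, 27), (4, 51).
-4/5 + (-11/10)x + (7/2)x²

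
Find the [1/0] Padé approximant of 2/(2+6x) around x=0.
1 - 3*x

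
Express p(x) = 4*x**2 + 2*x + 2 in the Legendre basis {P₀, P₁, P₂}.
(10/3)P₀ + (2)P₁ + (8/3)P₂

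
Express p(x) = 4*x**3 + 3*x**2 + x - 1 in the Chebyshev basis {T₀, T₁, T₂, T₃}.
(1/2)T₀ + (4)T₁ + (3/2)T₂ + T₃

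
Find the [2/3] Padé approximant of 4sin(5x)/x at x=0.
(20 - 175*x**2/3)/(5*x**2/4 + 1)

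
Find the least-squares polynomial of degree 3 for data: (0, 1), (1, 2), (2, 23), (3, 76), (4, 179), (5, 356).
4/7 + (9/14)x + (-13/14)x² + (3)x³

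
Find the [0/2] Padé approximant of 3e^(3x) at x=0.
3/(9*x**2/2 - 3*x + 1)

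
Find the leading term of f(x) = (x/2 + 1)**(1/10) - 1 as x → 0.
x/20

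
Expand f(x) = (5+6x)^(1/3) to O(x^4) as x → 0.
5**(1/3) + 2*5**(1/3)*x/5 - 4*5**(1/3)*x**2/25 + 8*5**(1/3)*x**3/75 + O(x**4)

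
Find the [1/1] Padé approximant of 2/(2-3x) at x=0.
1/(1 - 3*x/2)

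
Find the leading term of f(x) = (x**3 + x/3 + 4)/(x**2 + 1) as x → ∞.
x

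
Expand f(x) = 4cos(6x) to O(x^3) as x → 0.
4 - 72*x**2 + O(x**3)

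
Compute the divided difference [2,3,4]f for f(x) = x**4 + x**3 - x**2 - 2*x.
63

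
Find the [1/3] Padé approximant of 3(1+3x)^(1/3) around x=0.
(15*x/2 + 3)/(x**3/3 - x**2/2 + 3*x/2 + 1)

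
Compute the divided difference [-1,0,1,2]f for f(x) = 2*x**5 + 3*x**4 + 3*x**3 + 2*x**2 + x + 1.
19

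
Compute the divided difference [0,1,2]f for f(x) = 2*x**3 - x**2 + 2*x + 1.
5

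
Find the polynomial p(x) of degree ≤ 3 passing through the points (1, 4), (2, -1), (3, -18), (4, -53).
-x**3 + 2*x + 3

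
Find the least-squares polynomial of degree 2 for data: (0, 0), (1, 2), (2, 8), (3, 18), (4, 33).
3/35 + (-13/35)x + (15/7)x²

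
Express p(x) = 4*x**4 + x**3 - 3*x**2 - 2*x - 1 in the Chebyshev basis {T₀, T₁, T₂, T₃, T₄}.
-T₀ + (-5/4)T₁ + (1/2)T₂ + (1/4)T₃ + (1/2)T₄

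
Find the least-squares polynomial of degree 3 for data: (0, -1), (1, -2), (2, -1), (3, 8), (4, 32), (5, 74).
-115/126 + (-77/108)x + (-193/126)x² + (101/108)x³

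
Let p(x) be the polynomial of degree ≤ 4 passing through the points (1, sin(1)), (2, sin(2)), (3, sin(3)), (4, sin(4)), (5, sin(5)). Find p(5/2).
-5*sin(1)/128 + 3*sin(5)/128 + 45*sin(3)/64 - 5*sin(4)/32 + 15*sin(2)/32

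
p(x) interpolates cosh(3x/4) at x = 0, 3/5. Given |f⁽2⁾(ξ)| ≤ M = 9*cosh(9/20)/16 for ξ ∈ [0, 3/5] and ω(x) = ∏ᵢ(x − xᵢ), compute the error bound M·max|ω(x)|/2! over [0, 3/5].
81*cosh(9/20)/3200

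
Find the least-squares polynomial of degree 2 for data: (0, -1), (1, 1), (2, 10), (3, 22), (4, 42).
-36/35 + (-31/70)x + (39/14)x²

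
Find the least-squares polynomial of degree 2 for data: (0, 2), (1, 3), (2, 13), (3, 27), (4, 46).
53/35 + (-8/35)x + (20/7)x²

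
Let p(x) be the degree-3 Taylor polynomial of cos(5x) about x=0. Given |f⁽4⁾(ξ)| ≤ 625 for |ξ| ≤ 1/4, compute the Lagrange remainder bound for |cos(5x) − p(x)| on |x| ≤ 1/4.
625/6144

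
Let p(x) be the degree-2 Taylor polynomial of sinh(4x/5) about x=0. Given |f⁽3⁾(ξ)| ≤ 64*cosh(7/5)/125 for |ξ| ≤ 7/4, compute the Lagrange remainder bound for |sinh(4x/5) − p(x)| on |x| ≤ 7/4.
343*cosh(7/5)/750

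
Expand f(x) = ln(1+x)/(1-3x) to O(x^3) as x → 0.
x + 5*x**2/2 + O(x**3)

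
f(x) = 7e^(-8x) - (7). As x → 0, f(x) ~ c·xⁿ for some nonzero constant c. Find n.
1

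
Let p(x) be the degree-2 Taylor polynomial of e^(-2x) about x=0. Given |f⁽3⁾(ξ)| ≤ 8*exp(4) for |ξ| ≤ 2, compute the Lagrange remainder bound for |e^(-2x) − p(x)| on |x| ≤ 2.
32*exp(4)/3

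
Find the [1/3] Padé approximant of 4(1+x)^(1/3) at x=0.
(10*x/3 + 4)/(x**3/81 - x**2/18 + x/2 + 1)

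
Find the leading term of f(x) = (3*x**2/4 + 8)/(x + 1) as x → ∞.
3*x/4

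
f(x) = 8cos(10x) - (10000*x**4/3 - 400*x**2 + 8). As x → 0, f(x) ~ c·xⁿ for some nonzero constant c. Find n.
6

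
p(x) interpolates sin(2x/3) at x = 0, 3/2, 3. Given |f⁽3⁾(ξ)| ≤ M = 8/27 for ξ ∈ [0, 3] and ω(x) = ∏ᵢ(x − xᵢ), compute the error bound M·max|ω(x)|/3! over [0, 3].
sqrt(3)/27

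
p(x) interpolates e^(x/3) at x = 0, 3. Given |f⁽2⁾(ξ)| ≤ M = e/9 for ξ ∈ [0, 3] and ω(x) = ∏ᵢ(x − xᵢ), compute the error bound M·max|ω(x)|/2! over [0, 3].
e/8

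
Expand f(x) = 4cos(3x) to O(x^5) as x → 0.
4 - 18*x**2 + 27*x**4/2 + O(x**5)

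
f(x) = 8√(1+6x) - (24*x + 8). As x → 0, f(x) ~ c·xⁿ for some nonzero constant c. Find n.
2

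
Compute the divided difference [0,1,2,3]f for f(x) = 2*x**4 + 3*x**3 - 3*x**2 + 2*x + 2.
15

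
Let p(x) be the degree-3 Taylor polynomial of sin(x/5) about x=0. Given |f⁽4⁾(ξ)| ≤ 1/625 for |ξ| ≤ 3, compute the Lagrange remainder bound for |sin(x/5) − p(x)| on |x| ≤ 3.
27/5000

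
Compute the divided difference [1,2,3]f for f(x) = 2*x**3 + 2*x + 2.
12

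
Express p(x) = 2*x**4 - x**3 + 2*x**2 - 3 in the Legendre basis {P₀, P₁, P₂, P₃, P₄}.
(-29/15)P₀ + (-3/5)P₁ + (52/21)P₂ + (-2/5)P₃ + (16/35)P₄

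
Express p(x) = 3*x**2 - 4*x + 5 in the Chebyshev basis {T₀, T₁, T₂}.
(13/2)T₀ + (-4)T₁ + (3/2)T₂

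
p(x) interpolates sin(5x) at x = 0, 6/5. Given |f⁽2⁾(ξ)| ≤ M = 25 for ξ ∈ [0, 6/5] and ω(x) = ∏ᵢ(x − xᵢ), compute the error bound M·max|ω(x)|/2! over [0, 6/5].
9/2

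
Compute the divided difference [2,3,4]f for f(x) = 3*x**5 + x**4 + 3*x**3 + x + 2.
937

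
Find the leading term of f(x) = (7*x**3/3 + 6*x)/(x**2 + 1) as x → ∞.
7*x/3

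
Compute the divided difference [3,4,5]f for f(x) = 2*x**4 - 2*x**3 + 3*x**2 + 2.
173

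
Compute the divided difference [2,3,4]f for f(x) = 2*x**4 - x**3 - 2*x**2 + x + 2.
99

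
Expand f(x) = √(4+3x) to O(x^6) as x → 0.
2 + 3*x/4 - 9*x**2/64 + 27*x**3/512 - 405*x**4/16384 + 1701*x**5/131072 + O(x**6)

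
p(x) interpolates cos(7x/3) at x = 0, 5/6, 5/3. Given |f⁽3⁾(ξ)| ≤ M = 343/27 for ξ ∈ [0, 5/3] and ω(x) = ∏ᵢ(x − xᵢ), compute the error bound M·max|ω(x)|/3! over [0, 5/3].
42875*sqrt(3)/157464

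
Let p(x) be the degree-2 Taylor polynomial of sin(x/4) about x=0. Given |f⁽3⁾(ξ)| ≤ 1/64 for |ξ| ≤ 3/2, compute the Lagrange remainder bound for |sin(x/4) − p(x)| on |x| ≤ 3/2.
9/1024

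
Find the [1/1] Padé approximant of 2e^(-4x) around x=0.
(2 - 4*x)/(2*x + 1)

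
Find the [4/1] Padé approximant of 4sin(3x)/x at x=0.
81*x**4/10 - 18*x**2 + 12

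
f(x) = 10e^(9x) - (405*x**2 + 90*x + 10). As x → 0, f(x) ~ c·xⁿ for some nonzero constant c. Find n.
3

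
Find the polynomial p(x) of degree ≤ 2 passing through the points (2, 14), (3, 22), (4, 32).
x**2 + 3*x + 4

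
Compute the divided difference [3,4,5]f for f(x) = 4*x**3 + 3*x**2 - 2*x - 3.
51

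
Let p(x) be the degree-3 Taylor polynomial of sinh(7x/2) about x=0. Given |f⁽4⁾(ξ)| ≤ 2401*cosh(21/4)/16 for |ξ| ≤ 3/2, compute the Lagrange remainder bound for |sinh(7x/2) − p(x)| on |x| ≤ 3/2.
64827*cosh(21/4)/2048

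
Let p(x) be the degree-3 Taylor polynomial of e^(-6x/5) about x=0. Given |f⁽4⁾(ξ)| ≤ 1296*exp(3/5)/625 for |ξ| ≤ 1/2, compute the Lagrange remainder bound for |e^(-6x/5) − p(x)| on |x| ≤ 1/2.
27*exp(3/5)/5000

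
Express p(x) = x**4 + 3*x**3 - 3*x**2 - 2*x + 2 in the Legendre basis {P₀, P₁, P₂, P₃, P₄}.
(6/5)P₀ + (-1/5)P₁ + (-10/7)P₂ + (6/5)P₃ + (8/35)P₄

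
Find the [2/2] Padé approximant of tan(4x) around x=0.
4*x/(1 - 16*x**2/3)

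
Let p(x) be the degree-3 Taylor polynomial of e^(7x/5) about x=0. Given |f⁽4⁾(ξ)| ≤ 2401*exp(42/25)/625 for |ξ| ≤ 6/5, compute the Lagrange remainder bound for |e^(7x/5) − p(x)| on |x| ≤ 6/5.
129654*exp(42/25)/390625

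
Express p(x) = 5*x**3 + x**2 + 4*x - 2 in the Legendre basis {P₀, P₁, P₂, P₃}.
(-5/3)P₀ + (7)P₁ + (2/3)P₂ + (2)P₃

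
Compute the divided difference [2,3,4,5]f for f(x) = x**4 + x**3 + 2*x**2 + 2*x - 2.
15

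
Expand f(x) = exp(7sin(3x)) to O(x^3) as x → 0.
1 + 21*x + 441*x**2/2 + O(x**3)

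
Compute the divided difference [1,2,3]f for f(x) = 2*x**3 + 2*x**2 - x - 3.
14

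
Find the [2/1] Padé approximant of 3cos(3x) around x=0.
3 - 27*x**2/2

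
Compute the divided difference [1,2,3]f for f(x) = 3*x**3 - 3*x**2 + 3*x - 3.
15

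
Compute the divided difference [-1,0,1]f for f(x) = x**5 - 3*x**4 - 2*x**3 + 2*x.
-3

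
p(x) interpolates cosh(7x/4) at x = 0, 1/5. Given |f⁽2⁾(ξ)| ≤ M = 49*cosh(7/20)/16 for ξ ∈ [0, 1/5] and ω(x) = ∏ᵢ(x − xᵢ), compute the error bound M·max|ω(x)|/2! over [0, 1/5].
49*cosh(7/20)/3200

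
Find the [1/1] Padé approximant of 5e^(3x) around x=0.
(15*x/2 + 5)/(1 - 3*x/2)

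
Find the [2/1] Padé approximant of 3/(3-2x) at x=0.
1/(1 - 2*x/3)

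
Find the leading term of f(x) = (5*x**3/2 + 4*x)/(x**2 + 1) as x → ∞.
5*x/2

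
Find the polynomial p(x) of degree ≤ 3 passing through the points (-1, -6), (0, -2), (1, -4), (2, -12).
-3*x**2 + x - 2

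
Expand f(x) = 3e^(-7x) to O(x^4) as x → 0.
3 - 21*x + 147*x**2/2 - 343*x**3/2 + O(x**4)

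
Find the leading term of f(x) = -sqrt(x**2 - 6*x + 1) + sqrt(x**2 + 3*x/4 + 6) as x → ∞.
27/8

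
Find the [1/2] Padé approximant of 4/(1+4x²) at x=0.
4/(4*x**2 + 1)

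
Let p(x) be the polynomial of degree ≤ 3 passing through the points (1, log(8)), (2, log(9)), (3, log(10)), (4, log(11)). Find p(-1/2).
-189*log(3)/8 - 35*log(11)/16 + 315*log(2)/16 + 135*log(10)/16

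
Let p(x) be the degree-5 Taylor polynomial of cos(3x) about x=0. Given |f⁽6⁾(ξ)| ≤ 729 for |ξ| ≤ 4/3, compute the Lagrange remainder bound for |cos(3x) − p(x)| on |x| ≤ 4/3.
256/45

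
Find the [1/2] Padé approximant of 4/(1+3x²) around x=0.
4/(3*x**2 + 1)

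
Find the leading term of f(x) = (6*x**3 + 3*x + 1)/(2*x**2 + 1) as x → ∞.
3*x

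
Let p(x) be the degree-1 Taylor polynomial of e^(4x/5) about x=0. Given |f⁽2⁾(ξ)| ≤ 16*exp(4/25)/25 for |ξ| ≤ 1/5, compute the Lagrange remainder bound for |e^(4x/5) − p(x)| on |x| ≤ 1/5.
8*exp(4/25)/625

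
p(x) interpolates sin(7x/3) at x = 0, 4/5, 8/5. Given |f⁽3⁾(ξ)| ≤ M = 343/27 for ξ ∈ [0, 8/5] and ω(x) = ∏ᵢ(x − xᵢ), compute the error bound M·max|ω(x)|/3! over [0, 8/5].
21952*sqrt(3)/91125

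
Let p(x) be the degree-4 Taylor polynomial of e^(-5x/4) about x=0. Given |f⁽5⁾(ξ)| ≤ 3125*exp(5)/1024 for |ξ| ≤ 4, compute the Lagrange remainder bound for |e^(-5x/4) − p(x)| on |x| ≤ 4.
625*exp(5)/24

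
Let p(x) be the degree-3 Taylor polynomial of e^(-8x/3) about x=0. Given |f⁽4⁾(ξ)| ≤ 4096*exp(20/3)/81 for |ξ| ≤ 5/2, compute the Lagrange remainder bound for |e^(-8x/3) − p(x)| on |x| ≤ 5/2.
20000*exp(20/3)/243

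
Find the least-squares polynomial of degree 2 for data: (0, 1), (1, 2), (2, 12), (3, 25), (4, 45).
23/35 + (-43/70)x + (41/14)x²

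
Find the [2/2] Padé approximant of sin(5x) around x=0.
5*x/(25*x**2/6 + 1)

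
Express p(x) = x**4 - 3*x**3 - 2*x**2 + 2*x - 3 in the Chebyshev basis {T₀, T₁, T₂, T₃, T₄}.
(-29/8)T₀ + (-1/4)T₁ + (-1/2)T₂ + (-3/4)T₃ + (1/8)T₄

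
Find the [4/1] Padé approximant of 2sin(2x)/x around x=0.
8*x**4/15 - 8*x**2/3 + 4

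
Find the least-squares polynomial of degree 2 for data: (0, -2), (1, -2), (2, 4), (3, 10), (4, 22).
-76/35 + (-6/7)x + (12/7)x²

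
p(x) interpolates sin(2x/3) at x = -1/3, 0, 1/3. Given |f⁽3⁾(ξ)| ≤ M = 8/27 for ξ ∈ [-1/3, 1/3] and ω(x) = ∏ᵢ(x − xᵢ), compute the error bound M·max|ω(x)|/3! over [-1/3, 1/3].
8*sqrt(3)/19683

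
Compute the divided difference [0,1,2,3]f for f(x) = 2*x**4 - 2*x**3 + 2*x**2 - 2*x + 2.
10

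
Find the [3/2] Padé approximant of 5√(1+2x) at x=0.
(5*x**3/4 + 45*x**2/4 + 15*x + 5)/(3*x**2/4 + 2*x + 1)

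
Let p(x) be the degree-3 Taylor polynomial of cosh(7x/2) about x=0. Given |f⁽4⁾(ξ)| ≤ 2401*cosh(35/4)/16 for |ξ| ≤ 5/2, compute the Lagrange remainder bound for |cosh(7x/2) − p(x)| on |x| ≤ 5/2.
1500625*cosh(35/4)/6144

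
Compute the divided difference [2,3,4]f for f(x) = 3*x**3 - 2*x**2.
25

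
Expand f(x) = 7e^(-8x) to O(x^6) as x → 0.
7 - 56*x + 224*x**2 - 1792*x**3/3 + 3584*x**4/3 - 28672*x**5/15 + O(x**6)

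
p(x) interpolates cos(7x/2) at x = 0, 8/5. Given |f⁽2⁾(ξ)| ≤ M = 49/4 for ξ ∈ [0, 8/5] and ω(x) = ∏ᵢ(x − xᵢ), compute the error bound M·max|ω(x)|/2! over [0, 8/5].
98/25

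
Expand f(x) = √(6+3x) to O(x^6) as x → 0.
sqrt(6) + sqrt(6)*x/4 - sqrt(6)*x**2/32 + sqrt(6)*x**3/128 - 5*sqrt(6)*x**4/2048 + 7*sqrt(6)*x**5/8192 + O(x**6)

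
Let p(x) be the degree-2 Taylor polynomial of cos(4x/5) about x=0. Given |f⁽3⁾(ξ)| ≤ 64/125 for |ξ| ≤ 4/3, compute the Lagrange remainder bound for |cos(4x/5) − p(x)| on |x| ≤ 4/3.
2048/10125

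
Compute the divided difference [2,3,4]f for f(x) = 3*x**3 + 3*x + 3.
27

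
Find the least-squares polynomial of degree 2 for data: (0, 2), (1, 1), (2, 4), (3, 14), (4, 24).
61/35 + (-181/70)x + (29/14)x²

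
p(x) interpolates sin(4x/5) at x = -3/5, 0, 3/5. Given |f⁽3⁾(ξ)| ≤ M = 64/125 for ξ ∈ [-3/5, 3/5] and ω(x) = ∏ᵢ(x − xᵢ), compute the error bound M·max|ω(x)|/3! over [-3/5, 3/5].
64*sqrt(3)/15625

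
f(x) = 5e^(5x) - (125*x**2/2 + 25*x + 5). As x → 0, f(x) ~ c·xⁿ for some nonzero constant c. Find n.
3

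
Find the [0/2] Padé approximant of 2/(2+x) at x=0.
1/(x/2 + 1)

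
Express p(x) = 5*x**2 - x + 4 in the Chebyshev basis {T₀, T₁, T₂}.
(13/2)T₀ - T₁ + (5/2)T₂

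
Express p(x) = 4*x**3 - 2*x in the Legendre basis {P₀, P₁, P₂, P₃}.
(2/5)P₁ + (8/5)P₃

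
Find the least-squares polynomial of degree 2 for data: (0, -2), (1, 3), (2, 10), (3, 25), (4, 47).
-7/5 + (3)x²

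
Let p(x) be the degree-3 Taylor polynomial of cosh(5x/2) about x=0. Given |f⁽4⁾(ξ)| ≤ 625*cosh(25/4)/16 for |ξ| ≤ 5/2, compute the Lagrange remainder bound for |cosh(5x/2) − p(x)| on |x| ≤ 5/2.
390625*cosh(25/4)/6144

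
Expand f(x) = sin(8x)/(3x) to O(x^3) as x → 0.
8/3 - 256*x**2/9 + O(x**3)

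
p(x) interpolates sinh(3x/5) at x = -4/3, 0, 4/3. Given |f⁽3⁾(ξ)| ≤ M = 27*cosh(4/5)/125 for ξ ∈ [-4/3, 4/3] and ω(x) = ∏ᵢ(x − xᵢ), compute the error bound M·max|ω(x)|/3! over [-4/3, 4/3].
64*sqrt(3)*cosh(4/5)/3375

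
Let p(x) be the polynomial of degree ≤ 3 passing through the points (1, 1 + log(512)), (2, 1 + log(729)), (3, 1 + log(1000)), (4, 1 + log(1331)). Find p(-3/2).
1 + log(1361129467683753853853498429727072845824000000000000000000000000000000000000000000000000000000000000000000000000*11**(5/16)*2**(1/8)*3**(3/8)*5**(3/16)/37360018363125874687336799571224583328577424847254650052876131685665762542213510996614776485414866614816275929)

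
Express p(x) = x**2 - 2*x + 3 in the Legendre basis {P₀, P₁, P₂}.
(10/3)P₀ + (-2)P₁ + (2/3)P₂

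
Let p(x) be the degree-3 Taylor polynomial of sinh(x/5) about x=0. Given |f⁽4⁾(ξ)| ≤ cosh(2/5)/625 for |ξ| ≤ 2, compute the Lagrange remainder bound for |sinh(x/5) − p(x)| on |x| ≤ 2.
2*cosh(2/5)/1875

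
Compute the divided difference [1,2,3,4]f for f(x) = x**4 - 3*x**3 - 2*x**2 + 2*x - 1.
7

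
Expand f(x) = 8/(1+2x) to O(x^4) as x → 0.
8 - 16*x + 32*x**2 - 64*x**3 + O(x**4)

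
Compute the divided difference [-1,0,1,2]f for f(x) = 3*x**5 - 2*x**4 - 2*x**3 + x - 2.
9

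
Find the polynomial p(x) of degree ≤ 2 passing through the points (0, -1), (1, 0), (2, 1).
x - 1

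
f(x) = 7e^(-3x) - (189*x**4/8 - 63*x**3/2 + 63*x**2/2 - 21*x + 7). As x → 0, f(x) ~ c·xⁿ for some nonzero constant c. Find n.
5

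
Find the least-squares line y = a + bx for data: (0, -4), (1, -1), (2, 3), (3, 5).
a = -39/10, b = 31/10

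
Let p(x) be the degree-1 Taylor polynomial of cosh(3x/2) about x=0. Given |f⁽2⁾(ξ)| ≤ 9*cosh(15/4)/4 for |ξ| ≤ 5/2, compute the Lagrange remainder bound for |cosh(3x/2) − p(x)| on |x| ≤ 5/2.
225*cosh(15/4)/32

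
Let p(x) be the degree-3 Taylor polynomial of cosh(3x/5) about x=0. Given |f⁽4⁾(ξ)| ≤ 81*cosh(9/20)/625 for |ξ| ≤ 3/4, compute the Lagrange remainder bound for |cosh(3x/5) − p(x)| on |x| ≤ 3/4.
2187*cosh(9/20)/1280000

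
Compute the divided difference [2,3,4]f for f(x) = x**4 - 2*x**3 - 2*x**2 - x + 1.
35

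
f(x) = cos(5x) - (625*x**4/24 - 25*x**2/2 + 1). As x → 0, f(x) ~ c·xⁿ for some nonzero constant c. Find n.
6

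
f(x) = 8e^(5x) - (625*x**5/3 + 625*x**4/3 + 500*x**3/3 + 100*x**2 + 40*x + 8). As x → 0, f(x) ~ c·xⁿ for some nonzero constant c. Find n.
6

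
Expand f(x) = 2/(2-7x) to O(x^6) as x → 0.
1 + 7*x/2 + 49*x**2/4 + 343*x**3/8 + 2401*x**4/16 + 16807*x**5/32 + O(x**6)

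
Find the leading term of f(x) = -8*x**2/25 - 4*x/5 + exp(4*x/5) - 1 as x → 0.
32*x**3/375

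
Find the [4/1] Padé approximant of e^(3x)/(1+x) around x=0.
(189*x**4/440 + 9*x**3/11 + 171*x**2/110 + 84*x/55 + 1)/(1 - 26*x/55)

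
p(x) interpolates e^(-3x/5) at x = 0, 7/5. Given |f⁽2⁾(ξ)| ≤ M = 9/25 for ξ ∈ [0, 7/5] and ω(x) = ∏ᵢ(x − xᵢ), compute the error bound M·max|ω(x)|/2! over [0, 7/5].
441/5000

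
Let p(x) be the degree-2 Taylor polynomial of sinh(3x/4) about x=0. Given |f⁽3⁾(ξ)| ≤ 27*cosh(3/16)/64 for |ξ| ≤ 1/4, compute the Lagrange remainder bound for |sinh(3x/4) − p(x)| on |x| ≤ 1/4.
9*cosh(3/16)/8192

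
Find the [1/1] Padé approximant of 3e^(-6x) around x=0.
(3 - 9*x)/(3*x + 1)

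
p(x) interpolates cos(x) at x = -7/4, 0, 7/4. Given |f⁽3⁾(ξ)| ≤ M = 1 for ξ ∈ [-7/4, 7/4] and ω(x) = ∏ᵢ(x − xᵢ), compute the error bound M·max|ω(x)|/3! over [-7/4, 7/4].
343*sqrt(3)/1728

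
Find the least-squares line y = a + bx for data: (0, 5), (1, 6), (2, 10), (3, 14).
a = 41/10, b = 31/10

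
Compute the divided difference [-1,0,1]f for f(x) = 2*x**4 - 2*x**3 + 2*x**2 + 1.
4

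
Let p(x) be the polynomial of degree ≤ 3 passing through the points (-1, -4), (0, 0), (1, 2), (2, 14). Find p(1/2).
1/2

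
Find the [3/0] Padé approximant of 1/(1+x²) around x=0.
1 - x**2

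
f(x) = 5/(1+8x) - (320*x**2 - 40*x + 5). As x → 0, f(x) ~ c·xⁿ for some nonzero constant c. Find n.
3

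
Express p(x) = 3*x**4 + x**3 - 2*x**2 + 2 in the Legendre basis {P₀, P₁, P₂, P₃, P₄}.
(29/15)P₀ + (3/5)P₁ + (8/21)P₂ + (2/5)P₃ + (24/35)P₄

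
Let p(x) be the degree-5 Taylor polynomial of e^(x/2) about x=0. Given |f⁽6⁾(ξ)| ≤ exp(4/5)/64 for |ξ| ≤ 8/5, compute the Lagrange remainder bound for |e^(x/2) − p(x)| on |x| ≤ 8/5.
256*exp(4/5)/703125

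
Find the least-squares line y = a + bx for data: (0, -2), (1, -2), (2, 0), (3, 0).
a = -11/5, b = 4/5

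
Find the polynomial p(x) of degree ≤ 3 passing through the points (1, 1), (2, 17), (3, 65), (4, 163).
3*x**3 - 2*x**2 + x - 1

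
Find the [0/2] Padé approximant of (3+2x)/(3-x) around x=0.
1/(2*x**2/3 - x + 1)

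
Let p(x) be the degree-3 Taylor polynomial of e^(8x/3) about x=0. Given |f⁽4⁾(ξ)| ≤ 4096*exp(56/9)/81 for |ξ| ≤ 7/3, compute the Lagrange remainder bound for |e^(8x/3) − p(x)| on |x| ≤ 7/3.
1229312*exp(56/9)/19683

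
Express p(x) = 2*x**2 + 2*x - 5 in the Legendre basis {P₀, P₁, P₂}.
(-13/3)P₀ + (2)P₁ + (4/3)P₂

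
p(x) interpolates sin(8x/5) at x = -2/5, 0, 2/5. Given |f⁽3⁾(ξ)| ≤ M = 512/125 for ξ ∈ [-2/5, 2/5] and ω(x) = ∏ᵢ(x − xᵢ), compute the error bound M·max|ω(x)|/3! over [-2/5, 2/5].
4096*sqrt(3)/421875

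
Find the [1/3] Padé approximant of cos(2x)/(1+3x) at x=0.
(1 - 5*x/9)/(44*x**3/9 + x**2/3 + 22*x/9 + 1)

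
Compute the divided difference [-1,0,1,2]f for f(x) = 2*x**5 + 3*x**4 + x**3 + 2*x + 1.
17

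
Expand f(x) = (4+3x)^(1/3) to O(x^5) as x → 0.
2**(2/3) + 2**(2/3)*x/4 - 2**(2/3)*x**2/16 + 5*2**(2/3)*x**3/192 - 5*2**(2/3)*x**4/384 + O(x**5)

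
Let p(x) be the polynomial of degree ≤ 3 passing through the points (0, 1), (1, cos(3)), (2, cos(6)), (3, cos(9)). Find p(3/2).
9*cos(3)/16 - 1/16 - cos(9)/16 + 9*cos(6)/16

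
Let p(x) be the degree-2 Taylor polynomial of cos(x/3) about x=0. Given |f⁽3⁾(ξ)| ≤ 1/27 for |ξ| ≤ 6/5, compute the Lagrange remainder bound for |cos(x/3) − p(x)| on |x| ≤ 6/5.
4/375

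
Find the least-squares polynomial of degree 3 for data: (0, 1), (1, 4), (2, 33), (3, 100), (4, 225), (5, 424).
17/21 + (-22/9)x + (74/21)x² + (25/9)x³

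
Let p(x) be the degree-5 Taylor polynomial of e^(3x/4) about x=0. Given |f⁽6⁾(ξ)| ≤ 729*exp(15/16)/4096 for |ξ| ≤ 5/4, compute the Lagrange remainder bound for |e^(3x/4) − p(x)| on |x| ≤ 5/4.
253125*exp(15/16)/268435456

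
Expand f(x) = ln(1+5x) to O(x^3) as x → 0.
5*x - 25*x**2/2 + O(x**3)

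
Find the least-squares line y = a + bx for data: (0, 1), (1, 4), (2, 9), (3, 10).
a = 6/5, b = 16/5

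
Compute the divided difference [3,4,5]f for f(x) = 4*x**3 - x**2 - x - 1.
47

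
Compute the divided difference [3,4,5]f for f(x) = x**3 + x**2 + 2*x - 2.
13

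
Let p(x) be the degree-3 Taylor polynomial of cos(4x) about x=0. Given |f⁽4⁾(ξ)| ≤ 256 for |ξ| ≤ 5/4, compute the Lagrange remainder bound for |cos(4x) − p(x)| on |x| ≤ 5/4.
625/24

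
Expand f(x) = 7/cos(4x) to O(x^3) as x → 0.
7 + 56*x**2 + O(x**3)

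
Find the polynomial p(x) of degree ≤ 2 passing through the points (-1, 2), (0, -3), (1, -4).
2*x**2 - 3*x - 3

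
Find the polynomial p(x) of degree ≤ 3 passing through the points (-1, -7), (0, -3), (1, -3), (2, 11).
3*x**3 - 2*x**2 - x - 3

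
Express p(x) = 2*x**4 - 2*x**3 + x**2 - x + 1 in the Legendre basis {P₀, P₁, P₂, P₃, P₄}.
(26/15)P₀ + (-11/5)P₁ + (38/21)P₂ + (-4/5)P₃ + (16/35)P₄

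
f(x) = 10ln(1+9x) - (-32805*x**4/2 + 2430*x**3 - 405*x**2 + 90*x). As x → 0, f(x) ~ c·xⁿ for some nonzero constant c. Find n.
5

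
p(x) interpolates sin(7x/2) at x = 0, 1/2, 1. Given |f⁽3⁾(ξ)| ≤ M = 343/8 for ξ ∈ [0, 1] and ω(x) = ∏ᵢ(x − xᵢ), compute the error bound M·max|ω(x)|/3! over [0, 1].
343*sqrt(3)/1728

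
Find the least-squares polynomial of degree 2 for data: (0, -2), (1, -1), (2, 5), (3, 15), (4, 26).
-83/35 + (12/35)x + (12/7)x²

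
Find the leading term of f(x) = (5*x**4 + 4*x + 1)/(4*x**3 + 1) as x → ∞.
5*x/4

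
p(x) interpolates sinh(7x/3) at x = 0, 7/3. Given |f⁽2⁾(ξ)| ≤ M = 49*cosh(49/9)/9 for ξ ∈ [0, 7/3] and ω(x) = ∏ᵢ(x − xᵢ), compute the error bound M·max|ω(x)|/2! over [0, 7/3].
2401*cosh(49/9)/648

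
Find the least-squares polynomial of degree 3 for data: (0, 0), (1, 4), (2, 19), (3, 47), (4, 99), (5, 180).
-1/6 + (673/252)x + (41/42)x² + (41/36)x³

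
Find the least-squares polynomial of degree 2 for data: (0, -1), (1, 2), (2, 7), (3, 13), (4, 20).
-39/35 + (191/70)x + (9/14)x²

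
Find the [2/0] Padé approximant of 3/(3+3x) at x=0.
x**2 - x + 1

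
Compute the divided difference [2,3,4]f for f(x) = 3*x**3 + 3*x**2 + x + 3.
30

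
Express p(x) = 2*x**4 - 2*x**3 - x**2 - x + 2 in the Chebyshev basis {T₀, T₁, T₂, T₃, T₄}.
(9/4)T₀ + (-5/2)T₁ + (1/2)T₂ + (-1/2)T₃ + (1/4)T₄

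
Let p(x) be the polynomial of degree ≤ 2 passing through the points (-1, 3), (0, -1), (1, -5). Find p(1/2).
-3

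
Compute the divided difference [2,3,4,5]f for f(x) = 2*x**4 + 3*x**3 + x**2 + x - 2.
31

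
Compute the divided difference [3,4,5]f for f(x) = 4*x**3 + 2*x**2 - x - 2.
50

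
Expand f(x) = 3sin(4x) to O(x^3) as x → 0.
12*x + O(x**3)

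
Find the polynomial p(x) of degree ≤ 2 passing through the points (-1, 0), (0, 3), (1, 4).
-x**2 + 2*x + 3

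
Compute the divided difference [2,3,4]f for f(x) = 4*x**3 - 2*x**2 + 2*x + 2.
34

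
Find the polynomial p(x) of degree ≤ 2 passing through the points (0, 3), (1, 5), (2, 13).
3*x**2 - x + 3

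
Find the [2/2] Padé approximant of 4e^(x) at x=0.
(x**2/3 + 2*x + 4)/(x**2/12 - x/2 + 1)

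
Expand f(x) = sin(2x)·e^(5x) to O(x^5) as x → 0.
2*x + 10*x**2 + 71*x**3/3 + 35*x**4 + O(x**5)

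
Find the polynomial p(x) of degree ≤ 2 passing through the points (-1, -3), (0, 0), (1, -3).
-3*x**2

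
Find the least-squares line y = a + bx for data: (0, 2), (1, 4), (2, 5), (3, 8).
a = 19/10, b = 19/10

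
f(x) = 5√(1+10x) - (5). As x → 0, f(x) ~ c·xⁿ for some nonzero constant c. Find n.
1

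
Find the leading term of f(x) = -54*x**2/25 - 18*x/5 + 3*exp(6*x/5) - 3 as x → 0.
108*x**3/125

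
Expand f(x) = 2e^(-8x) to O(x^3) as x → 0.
2 - 16*x + 64*x**2 + O(x**3)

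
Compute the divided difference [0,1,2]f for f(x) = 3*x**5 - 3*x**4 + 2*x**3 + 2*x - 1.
30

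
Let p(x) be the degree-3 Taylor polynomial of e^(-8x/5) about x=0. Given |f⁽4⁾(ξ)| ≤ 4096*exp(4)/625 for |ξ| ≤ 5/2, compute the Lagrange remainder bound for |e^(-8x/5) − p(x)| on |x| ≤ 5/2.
32*exp(4)/3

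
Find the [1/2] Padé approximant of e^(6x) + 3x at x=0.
(7*x + 1)/(1 - 2*x)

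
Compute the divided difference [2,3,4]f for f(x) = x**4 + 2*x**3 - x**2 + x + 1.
72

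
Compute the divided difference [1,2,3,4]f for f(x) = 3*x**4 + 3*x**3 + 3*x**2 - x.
33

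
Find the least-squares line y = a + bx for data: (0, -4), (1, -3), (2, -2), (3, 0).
a = -21/5, b = 13/10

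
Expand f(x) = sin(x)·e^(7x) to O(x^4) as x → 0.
x + 7*x**2 + 73*x**3/3 + O(x**4)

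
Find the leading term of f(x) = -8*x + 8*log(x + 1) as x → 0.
-4*x**2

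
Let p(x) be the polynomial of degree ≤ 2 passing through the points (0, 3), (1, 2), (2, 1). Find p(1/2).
5/2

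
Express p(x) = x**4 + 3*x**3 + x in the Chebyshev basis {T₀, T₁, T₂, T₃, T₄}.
(3/8)T₀ + (13/4)T₁ + (1/2)T₂ + (3/4)T₃ + (1/8)T₄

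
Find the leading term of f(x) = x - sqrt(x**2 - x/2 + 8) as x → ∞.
1/4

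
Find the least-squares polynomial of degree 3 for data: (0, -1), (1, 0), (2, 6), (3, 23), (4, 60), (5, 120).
-13/14 + (29/84)x + (-9/14)x² + (13/12)x³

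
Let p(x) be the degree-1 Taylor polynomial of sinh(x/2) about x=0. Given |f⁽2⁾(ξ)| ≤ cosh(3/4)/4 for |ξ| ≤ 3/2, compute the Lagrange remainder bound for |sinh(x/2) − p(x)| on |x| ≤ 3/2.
9*cosh(3/4)/32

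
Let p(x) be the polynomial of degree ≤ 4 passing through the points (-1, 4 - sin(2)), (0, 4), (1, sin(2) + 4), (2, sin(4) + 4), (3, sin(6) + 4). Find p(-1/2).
-105*sin(2)/128 + 7*sin(4)/32 - 5*sin(6)/128 + 4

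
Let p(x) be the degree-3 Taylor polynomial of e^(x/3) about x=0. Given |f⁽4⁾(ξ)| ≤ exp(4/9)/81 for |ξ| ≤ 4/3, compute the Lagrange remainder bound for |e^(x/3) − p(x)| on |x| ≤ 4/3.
32*exp(4/9)/19683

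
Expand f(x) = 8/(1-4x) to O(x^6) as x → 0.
8 + 32*x + 128*x**2 + 512*x**3 + 2048*x**4 + 8192*x**5 + O(x**6)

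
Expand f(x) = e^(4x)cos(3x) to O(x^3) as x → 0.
1 + 4*x + 7*x**2/2 + O(x**3)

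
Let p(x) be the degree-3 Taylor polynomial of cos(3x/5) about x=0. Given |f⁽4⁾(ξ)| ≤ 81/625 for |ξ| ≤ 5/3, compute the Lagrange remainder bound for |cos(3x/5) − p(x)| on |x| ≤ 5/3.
1/24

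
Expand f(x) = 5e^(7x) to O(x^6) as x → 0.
5 + 35*x + 245*x**2/2 + 1715*x**3/6 + 12005*x**4/24 + 16807*x**5/24 + O(x**6)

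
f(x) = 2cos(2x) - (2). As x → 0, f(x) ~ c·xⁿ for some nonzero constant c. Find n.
2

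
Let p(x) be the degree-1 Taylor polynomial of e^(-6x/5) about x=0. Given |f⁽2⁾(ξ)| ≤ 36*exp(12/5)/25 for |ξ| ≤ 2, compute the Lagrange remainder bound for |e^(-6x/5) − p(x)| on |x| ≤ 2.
72*exp(12/5)/25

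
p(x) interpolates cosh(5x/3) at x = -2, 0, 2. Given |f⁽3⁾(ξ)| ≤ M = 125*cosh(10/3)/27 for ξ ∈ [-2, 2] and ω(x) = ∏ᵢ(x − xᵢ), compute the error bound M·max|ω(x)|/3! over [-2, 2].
1000*sqrt(3)*cosh(10/3)/729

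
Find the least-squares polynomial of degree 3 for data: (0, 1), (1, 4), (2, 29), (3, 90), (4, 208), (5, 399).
37/42 + (-181/252)x + (113/84)x² + (53/18)x³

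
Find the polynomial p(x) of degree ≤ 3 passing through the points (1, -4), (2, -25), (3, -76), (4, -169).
-2*x**3 - 3*x**2 + 2*x - 1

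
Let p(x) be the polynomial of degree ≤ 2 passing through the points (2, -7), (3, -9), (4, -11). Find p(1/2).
-4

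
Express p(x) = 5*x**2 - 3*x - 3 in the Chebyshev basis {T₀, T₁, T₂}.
(-1/2)T₀ + (-3)T₁ + (5/2)T₂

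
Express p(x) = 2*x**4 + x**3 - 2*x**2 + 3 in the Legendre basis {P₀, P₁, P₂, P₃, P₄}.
(41/15)P₀ + (3/5)P₁ + (-4/21)P₂ + (2/5)P₃ + (16/35)P₄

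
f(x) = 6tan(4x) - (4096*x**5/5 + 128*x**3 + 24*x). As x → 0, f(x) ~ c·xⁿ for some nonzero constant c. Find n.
7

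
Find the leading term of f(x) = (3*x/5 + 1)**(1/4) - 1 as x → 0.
3*x/20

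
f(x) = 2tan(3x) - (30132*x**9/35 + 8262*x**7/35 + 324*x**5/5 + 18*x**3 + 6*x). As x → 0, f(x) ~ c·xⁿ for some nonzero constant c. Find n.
11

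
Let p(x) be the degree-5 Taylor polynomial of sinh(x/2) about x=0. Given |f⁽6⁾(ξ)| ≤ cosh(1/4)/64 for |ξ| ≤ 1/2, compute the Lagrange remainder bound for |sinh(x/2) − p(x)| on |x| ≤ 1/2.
cosh(1/4)/2949120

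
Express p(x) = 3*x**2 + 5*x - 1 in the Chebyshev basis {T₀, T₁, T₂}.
(1/2)T₀ + (5)T₁ + (3/2)T₂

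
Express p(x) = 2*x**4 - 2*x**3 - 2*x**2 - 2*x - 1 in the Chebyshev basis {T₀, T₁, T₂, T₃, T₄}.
(-5/4)T₀ + (-7/2)T₁ + (-1/2)T₃ + (1/4)T₄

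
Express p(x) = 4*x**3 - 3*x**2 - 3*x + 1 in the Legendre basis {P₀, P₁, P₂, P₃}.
(-3/5)P₁ + (-2)P₂ + (8/5)P₃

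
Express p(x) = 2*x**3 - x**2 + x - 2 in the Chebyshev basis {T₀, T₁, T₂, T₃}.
(-5/2)T₀ + (5/2)T₁ + (-1/2)T₂ + (1/2)T₃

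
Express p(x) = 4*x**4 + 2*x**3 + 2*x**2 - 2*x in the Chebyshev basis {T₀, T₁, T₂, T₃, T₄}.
(5/2)T₀ + (-1/2)T₁ + (3)T₂ + (1/2)T₃ + (1/2)T₄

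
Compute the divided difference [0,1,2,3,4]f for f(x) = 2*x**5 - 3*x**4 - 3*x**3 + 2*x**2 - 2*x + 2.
17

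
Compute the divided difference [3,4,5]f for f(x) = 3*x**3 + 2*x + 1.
36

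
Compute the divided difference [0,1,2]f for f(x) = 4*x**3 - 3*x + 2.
12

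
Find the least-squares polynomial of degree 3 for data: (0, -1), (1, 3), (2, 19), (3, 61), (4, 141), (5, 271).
-58/63 + (547/378)x + (8/63)x² + (113/54)x³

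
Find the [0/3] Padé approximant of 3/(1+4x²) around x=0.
3/(4*x**2 + 1)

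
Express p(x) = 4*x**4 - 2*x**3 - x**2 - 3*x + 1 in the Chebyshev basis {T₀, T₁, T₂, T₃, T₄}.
(2)T₀ + (-9/2)T₁ + (3/2)T₂ + (-1/2)T₃ + (1/2)T₄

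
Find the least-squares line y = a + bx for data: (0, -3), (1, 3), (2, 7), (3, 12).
a = -13/5, b = 49/10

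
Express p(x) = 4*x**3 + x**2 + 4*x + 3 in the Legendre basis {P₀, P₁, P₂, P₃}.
(10/3)P₀ + (32/5)P₁ + (2/3)P₂ + (8/5)P₃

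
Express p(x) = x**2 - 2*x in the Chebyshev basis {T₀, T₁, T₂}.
(1/2)T₀ + (-2)T₁ + (1/2)T₂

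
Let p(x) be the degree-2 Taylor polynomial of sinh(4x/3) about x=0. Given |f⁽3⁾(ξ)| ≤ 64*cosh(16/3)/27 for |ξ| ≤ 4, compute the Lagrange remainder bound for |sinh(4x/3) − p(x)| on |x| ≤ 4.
2048*cosh(16/3)/81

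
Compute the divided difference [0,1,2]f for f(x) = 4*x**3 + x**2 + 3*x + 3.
13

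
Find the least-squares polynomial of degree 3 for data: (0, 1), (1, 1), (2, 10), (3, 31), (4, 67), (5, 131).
43/63 + (-73/378)x + (53/126)x² + (26/27)x³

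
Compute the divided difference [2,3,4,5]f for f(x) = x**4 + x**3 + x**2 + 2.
15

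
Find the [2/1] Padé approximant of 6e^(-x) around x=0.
(x**2 - 4*x + 6)/(x/3 + 1)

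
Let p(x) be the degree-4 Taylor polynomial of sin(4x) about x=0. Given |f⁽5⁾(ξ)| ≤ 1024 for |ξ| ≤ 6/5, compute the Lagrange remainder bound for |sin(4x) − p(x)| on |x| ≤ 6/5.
331776/15625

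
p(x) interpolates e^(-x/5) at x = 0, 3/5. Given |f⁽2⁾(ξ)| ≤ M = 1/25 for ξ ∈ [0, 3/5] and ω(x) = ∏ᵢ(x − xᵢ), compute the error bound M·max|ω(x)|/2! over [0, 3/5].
9/5000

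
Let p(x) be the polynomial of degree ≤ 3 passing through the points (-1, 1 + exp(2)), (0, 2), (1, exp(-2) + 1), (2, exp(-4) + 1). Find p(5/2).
(-35*exp(2) + (37 - 5*exp(2))*exp(4) + 35)*exp(-4)/16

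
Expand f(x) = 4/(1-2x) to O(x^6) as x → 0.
4 + 8*x + 16*x**2 + 32*x**3 + 64*x**4 + 128*x**5 + O(x**6)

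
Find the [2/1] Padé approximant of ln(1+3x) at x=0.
3*x*(x + 2)/(2*(2*x + 1))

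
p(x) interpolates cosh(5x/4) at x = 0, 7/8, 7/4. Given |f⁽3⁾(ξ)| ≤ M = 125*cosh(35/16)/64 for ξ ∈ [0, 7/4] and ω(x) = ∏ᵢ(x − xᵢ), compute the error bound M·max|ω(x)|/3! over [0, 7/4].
42875*sqrt(3)*cosh(35/16)/884736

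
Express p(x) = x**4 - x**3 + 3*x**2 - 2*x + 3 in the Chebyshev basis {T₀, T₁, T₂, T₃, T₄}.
(39/8)T₀ + (-11/4)T₁ + (2)T₂ + (-1/4)T₃ + (1/8)T₄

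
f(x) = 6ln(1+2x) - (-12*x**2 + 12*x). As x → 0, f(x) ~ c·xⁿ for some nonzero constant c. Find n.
3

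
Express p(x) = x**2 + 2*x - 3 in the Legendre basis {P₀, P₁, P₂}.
(-8/3)P₀ + (2)P₁ + (2/3)P₂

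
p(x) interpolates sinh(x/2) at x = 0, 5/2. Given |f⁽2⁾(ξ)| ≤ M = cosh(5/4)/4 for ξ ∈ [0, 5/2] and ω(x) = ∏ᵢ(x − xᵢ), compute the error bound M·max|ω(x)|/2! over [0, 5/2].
25*cosh(5/4)/128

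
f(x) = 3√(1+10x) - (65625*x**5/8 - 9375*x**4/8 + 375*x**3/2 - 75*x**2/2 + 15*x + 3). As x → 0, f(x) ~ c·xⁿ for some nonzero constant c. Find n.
6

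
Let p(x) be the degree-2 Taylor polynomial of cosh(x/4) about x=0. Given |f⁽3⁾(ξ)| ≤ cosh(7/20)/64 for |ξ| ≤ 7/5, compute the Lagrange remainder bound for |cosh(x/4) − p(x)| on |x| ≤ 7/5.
343*cosh(7/20)/48000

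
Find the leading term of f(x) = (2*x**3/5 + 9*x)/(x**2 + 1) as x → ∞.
2*x/5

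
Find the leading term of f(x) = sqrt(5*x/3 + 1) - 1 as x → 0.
5*x/6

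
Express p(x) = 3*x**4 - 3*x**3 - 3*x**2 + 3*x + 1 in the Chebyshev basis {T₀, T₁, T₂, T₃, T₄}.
(5/8)T₀ + (3/4)T₁ + (-3/4)T₃ + (3/8)T₄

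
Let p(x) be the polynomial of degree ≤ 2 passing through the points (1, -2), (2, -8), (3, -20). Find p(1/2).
-5/4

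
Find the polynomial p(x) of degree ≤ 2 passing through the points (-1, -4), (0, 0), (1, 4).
4*x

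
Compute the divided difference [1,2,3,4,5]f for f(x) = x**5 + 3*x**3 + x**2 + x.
15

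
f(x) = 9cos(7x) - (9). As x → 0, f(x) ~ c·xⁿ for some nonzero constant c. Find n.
2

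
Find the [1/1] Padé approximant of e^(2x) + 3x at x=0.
(23*x/5 + 1)/(1 - 2*x/5)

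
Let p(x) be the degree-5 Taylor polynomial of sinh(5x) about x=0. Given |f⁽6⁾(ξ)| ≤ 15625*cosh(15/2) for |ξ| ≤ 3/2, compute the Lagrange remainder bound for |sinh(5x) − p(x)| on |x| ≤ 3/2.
253125*cosh(15/2)/1024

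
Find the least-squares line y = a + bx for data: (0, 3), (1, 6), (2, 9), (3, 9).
a = 18/5, b = 21/10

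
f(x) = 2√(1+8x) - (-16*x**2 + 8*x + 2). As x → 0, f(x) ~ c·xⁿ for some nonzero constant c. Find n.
3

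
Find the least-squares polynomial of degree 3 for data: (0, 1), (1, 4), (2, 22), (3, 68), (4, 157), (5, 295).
76/63 + (-727/378)x + (79/36)x² + (215/108)x³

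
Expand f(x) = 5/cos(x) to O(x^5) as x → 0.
5 + 5*x**2/2 + 25*x**4/24 + O(x**5)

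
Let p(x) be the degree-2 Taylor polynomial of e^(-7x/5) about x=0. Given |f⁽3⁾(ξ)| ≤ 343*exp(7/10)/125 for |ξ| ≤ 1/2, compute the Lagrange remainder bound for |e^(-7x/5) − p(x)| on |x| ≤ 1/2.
343*exp(7/10)/6000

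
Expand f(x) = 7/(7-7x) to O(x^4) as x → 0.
1 + x + x**2 + x**3 + O(x**4)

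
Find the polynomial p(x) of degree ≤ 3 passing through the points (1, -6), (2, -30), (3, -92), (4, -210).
-3*x**3 - x**2 - 2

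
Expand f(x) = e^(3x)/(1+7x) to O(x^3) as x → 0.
1 - 4*x + 65*x**2/2 + O(x**3)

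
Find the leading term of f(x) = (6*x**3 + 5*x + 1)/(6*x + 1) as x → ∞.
x**2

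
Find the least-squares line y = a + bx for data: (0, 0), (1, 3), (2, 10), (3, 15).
a = -4/5, b = 26/5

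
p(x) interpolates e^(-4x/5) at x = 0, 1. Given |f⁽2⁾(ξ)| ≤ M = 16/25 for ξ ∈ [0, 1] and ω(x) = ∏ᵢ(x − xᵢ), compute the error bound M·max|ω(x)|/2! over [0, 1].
2/25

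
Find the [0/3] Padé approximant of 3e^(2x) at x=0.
3/(-4*x**3/3 + 2*x**2 - 2*x + 1)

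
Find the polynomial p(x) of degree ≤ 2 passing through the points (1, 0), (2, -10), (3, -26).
-3*x**2 - x + 4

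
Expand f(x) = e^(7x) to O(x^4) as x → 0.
1 + 7*x + 49*x**2/2 + 343*x**3/6 + O(x**4)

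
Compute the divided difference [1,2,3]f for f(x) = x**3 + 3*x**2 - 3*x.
9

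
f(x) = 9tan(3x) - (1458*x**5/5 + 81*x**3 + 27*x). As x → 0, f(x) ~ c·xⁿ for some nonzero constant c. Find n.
7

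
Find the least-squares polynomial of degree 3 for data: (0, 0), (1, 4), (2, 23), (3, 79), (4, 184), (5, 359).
1/9 + (269/378)x + (-47/252)x² + (311/108)x³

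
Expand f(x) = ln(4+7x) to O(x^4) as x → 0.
log(4) + 7*x/4 - 49*x**2/32 + 343*x**3/192 + O(x**4)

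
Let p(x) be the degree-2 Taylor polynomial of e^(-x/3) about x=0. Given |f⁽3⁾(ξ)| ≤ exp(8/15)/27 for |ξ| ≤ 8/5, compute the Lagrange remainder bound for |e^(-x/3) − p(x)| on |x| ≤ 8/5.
256*exp(8/15)/10125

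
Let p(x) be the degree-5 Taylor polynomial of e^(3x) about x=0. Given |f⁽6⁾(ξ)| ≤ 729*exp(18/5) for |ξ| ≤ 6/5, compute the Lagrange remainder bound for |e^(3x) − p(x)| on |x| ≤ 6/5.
236196*exp(18/5)/78125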